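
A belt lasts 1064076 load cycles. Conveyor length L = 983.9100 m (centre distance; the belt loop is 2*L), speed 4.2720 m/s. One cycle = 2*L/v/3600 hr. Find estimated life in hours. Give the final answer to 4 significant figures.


cycle_time = 2 * 983.9100 / 4.2720 / 3600 = 0.127953 hr
life = 1064076 * 0.127953 = 136200 hours


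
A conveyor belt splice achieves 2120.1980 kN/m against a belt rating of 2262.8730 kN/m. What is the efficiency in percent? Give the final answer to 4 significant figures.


Eff = 2120.1980 / 2262.8730 * 100
Eff = 93.69 %


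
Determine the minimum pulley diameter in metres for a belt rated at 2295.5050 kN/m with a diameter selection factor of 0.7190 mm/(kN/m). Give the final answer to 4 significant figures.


D = 2295.5050 * 0.7190 / 1000
D = 1.650 m


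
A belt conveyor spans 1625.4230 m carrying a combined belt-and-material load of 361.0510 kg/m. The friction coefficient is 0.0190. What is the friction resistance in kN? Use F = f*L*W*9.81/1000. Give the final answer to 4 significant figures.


F = 0.0190 * 1625.4230 * 361.0510 * 9.81 / 1000
F = 109.4 kN


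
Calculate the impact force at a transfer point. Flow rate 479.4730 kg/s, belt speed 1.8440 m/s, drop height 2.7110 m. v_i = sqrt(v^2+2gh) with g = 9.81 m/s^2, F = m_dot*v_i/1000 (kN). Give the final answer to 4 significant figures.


v_i = sqrt(1.8440^2 + 2*9.81*2.7110) = 7.52264 m/s
F = 479.4730 * 7.52264 / 1000
F = 3.607 kN


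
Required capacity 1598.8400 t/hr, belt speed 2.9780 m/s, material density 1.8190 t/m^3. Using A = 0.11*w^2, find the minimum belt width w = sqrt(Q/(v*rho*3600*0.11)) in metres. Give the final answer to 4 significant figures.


A_req = 1598.8400 / (2.9780 * 1.8190 * 3600) = 0.081987 m^2
w = sqrt(0.081987 / 0.11)
w = 0.8633 m


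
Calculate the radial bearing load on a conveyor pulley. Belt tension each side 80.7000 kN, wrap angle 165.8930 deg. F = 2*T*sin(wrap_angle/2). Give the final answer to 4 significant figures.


F = 2 * 80.7000 * sin(165.8930/2 deg)
F = 160.2 kN


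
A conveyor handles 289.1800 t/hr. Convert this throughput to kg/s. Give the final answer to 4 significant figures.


m_dot = 289.1800 * 1000 / 3600
m_dot = 80.33 kg/s


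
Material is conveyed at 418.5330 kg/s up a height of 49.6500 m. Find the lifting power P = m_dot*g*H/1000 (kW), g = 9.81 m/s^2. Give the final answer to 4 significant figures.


P = 418.5330 * 9.81 * 49.6500 / 1000
P = 203.9 kW


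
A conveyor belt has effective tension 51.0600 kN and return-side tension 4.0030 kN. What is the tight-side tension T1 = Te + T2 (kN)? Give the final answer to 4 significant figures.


T1 = Te + T2 = 51.0600 + 4.0030
T1 = 55.06 kN


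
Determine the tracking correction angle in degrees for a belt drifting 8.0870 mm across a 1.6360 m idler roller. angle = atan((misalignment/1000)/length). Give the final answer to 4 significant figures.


misalign_m = 8.0870 / 1000 = 0.008087 m
angle = atan(0.008087 / 1.6360)
angle = 0.2832 deg


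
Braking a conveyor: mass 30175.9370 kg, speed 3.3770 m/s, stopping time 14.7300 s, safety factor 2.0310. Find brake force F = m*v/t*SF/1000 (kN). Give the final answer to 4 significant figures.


F = 30175.9370 * 3.3770 / 14.7300 * 2.0310 / 1000
F = 14.05 kN


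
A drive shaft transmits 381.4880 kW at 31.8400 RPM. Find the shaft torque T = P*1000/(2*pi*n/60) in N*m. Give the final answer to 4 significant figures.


omega = 2*pi*31.8400/60 = 3.33428 rad/s
T = 381.4880*1000 / 3.33428
T = 114400 N*m


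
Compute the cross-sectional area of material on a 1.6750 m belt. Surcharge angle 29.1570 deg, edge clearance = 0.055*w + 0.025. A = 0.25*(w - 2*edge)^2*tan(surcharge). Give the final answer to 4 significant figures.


edge = 0.055*1.6750 + 0.025 = 0.117125 m
ew = 1.6750 - 2*0.117125 = 1.44075 m
A = 0.25 * 1.44075^2 * tan(29.1570 deg)
A = 0.2895 m^2


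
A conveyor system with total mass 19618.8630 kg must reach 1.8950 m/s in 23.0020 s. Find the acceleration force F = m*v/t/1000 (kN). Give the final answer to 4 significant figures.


F = 19618.8630 * 1.8950 / 23.0020 / 1000
F = 1.616 kN


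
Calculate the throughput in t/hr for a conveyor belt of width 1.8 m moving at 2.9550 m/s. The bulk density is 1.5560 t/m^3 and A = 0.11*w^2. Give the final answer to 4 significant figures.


A = 0.11 * 1.8^2 = 0.3564 m^2
C = 0.3564 * 2.9550 * 1.5560 * 3600
C = 5899 t/hr


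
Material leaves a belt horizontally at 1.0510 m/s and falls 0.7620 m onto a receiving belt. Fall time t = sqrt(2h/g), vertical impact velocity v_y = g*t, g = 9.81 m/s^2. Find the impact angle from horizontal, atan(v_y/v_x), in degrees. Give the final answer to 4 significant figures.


t = sqrt(2*0.7620/9.81) = 0.394147 s
v_y = 9.81 * 0.394147 = 3.86658 m/s
angle = atan(3.86658 / 1.0510) = 74.79 deg


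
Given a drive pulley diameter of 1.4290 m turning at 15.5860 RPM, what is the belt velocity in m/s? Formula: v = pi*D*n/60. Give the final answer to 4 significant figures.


v = pi * 1.4290 * 15.5860 / 60
v = 1.166 m/s


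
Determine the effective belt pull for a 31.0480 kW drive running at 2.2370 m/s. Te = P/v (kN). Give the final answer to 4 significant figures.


Te = P / v = 31.0480 / 2.2370
Te = 13.88 kN


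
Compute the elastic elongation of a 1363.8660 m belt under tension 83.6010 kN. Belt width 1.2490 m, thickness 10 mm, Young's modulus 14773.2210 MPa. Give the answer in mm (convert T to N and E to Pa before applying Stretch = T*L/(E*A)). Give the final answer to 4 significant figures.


A = 1.2490 * 0.01 = 0.01249 m^2
Stretch = 83.6010*1000 * 1363.8660 / (14773.2210e6 * 0.01249) * 1000
Stretch = 617.9 mm


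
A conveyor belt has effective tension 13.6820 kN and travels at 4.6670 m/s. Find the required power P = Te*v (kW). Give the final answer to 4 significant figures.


P = Te * v = 13.6820 * 4.6670
P = 63.85 kW


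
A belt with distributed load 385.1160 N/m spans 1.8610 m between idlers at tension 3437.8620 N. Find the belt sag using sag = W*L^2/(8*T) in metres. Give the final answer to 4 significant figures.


sag = 385.1160 * 1.8610^2 / (8 * 3437.8620)
sag = 0.04850 m


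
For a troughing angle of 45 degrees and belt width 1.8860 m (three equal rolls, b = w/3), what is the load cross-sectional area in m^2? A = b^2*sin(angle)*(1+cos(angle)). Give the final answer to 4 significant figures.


b = 1.8860/3 = 0.628667 m
A = 0.628667^2 * sin(45 deg) * (1 + cos(45 deg))
A = 0.4771 m^2


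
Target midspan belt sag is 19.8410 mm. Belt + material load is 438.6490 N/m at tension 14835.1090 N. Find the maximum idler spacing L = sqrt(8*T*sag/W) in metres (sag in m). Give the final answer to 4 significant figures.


sag = 19.8410/1000 = 0.019841 m
L = sqrt(8 * 14835.1090 * 0.019841 / 438.6490)
L = 2.317 m


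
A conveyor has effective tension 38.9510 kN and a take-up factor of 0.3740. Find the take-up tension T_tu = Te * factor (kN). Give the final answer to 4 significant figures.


T_tu = 38.9510 * 0.3740
T_tu = 14.57 kN


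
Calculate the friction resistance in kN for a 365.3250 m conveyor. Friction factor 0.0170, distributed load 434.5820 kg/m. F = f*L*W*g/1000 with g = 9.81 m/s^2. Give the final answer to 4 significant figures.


F = 0.0170 * 365.3250 * 434.5820 * 9.81 / 1000
F = 26.48 kN


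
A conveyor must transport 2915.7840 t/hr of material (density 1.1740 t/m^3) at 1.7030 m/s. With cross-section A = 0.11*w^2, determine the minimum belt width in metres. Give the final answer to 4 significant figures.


A_req = 2915.7840 / (1.7030 * 1.1740 * 3600) = 0.405107 m^2
w = sqrt(0.405107 / 0.11)
w = 1.919 m


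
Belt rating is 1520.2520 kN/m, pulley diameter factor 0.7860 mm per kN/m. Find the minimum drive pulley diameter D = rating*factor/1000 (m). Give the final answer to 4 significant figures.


D = 1520.2520 * 0.7860 / 1000
D = 1.195 m


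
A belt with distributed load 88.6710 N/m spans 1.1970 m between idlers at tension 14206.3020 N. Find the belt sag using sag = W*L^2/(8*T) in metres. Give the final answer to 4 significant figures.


sag = 88.6710 * 1.1970^2 / (8 * 14206.3020)
sag = 0.001118 m


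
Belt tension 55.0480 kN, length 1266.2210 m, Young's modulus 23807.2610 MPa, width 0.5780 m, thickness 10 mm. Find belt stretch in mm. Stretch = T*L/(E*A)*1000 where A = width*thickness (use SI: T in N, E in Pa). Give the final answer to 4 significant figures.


A = 0.5780 * 0.01 = 0.00578 m^2
Stretch = 55.0480*1000 * 1266.2210 / (23807.2610e6 * 0.00578) * 1000
Stretch = 506.5 mm


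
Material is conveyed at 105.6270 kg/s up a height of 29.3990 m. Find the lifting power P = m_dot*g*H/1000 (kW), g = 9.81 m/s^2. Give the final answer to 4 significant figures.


P = 105.6270 * 9.81 * 29.3990 / 1000
P = 30.46 kW


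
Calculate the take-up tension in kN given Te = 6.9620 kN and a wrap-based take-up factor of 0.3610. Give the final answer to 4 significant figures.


T_tu = 6.9620 * 0.3610
T_tu = 2.513 kN


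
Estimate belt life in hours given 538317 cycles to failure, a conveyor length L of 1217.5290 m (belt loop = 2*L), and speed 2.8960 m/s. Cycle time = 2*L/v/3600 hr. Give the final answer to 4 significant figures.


cycle_time = 2 * 1217.5290 / 2.8960 / 3600 = 0.233565 hr
life = 538317 * 0.233565 = 125700 hours


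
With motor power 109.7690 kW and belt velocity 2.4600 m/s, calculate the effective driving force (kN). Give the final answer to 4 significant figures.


Te = P / v = 109.7690 / 2.4600
Te = 44.62 kN


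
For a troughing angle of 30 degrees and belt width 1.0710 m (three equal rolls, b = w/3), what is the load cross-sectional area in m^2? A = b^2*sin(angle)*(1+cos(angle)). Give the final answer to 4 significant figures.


b = 1.0710/3 = 0.357 m
A = 0.357^2 * sin(30 deg) * (1 + cos(30 deg))
A = 0.1189 m^2


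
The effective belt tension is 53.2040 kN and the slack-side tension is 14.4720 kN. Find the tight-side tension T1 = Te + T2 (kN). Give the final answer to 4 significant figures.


T1 = Te + T2 = 53.2040 + 14.4720
T1 = 67.68 kN


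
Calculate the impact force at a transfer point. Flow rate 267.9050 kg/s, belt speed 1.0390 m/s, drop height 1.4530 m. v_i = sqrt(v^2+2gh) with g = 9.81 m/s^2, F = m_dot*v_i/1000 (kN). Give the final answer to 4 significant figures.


v_i = sqrt(1.0390^2 + 2*9.81*1.4530) = 5.43943 m/s
F = 267.9050 * 5.43943 / 1000
F = 1.457 kN


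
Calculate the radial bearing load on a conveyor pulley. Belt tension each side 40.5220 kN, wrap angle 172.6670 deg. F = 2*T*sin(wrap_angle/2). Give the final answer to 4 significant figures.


F = 2 * 40.5220 * sin(172.6670/2 deg)
F = 80.88 kN


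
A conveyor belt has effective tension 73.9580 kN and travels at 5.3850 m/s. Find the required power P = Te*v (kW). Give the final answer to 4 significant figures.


P = Te * v = 73.9580 * 5.3850
P = 398.3 kW


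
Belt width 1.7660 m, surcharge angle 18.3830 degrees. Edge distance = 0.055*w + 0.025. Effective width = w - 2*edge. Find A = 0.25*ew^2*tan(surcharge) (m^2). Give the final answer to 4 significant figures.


edge = 0.055*1.7660 + 0.025 = 0.12213 m
ew = 1.7660 - 2*0.12213 = 1.52174 m
A = 0.25 * 1.52174^2 * tan(18.3830 deg)
A = 0.1924 m^2


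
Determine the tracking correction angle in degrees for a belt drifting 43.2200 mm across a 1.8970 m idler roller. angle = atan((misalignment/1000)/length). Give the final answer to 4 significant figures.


misalign_m = 43.2200 / 1000 = 0.043220 m
angle = atan(0.043220 / 1.8970)
angle = 1.305 deg


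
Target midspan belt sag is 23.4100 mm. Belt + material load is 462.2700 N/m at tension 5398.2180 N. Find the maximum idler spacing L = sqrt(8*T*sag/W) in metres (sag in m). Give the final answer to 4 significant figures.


sag = 23.4100/1000 = 0.023410 m
L = sqrt(8 * 5398.2180 * 0.023410 / 462.2700)
L = 1.479 m


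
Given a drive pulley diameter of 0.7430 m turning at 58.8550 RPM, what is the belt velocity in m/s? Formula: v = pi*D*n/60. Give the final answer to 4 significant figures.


v = pi * 0.7430 * 58.8550 / 60
v = 2.290 m/s


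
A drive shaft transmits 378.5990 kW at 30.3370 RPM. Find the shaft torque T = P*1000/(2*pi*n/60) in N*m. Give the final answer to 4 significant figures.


omega = 2*pi*30.3370/60 = 3.17688 rad/s
T = 378.5990*1000 / 3.17688
T = 119200 N*m


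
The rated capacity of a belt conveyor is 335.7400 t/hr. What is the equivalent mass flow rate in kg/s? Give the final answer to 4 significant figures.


m_dot = 335.7400 * 1000 / 3600
m_dot = 93.26 kg/s


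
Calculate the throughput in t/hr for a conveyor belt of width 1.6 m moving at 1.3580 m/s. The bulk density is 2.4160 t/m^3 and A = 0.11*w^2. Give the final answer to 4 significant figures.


A = 0.11 * 1.6^2 = 0.2816 m^2
C = 0.2816 * 1.3580 * 2.4160 * 3600
C = 3326 t/hr


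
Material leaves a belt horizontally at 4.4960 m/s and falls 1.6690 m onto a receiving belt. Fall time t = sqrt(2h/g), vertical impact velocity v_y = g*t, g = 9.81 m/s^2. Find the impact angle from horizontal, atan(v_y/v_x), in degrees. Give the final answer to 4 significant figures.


t = sqrt(2*1.6690/9.81) = 0.583322 s
v_y = 9.81 * 0.583322 = 5.72239 m/s
angle = atan(5.72239 / 4.4960) = 51.84 deg


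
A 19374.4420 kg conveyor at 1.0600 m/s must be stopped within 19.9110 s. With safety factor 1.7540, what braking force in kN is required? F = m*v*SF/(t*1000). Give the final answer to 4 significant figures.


F = 19374.4420 * 1.0600 / 19.9110 * 1.7540 / 1000
F = 1.809 kN


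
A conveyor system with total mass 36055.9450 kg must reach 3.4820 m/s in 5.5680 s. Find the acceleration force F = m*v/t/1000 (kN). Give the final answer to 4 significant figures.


F = 36055.9450 * 3.4820 / 5.5680 / 1000
F = 22.55 kN


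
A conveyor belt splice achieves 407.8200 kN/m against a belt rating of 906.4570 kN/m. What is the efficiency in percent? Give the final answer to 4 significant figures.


Eff = 407.8200 / 906.4570 * 100
Eff = 44.99 %


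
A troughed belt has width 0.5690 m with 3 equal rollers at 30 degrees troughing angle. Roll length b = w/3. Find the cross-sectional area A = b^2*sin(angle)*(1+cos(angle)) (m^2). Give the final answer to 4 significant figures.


b = 0.5690/3 = 0.189667 m
A = 0.189667^2 * sin(30 deg) * (1 + cos(30 deg))
A = 0.03356 m^2


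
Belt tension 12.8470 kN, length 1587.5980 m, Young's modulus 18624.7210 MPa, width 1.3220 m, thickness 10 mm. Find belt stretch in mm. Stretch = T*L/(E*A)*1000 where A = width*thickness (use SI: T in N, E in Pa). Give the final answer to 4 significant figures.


A = 1.3220 * 0.01 = 0.01322 m^2
Stretch = 12.8470*1000 * 1587.5980 / (18624.7210e6 * 0.01322) * 1000
Stretch = 82.84 mm


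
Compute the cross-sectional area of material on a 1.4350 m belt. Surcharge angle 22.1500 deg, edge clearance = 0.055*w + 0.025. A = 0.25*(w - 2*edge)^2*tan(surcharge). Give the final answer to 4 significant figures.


edge = 0.055*1.4350 + 0.025 = 0.103925 m
ew = 1.4350 - 2*0.103925 = 1.22715 m
A = 0.25 * 1.22715^2 * tan(22.1500 deg)
A = 0.1533 m^2


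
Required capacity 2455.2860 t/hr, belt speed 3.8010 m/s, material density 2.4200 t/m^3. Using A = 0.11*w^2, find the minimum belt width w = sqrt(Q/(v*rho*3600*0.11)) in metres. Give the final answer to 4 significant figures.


A_req = 2455.2860 / (3.8010 * 2.4200 * 3600) = 0.0741458 m^2
w = sqrt(0.0741458 / 0.11)
w = 0.8210 m


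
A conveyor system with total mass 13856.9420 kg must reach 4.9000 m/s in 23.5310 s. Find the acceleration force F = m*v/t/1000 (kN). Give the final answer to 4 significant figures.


F = 13856.9420 * 4.9000 / 23.5310 / 1000
F = 2.886 kN


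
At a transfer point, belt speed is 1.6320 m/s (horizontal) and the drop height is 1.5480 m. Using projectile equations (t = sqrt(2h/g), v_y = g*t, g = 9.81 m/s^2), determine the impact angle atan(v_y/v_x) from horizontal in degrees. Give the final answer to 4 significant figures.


t = sqrt(2*1.5480/9.81) = 0.56178 s
v_y = 9.81 * 0.56178 = 5.51106 m/s
angle = atan(5.51106 / 1.6320) = 73.50 deg


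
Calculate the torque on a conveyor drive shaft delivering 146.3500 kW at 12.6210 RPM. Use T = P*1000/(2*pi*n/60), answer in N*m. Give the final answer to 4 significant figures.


omega = 2*pi*12.6210/60 = 1.32167 rad/s
T = 146.3500*1000 / 1.32167
T = 110700 N*m


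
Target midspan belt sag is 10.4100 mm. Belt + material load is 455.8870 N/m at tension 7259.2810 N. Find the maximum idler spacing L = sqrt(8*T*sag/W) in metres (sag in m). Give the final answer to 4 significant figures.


sag = 10.4100/1000 = 0.010410 m
L = sqrt(8 * 7259.2810 * 0.010410 / 455.8870)
L = 1.152 m


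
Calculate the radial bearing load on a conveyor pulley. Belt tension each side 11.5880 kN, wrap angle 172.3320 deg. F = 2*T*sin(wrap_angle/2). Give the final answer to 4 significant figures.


F = 2 * 11.5880 * sin(172.3320/2 deg)
F = 23.12 kN


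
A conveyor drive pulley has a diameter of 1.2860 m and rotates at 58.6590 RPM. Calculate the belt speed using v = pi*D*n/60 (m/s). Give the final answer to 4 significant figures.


v = pi * 1.2860 * 58.6590 / 60
v = 3.950 m/s


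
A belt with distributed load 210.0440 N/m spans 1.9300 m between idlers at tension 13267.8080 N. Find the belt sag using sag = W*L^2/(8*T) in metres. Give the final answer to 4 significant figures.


sag = 210.0440 * 1.9300^2 / (8 * 13267.8080)
sag = 0.007371 m


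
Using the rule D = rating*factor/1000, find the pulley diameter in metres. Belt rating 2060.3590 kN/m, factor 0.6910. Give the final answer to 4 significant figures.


D = 2060.3590 * 0.6910 / 1000
D = 1.424 m


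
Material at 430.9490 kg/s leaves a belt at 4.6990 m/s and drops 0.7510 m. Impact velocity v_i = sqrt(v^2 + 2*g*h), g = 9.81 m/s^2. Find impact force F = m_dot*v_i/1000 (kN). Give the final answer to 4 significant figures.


v_i = sqrt(4.6990^2 + 2*9.81*0.7510) = 6.06755 m/s
F = 430.9490 * 6.06755 / 1000
F = 2.615 kN


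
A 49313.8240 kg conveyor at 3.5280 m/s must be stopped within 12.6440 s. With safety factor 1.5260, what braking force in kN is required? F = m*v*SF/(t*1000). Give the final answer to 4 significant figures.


F = 49313.8240 * 3.5280 / 12.6440 * 1.5260 / 1000
F = 21.00 kN


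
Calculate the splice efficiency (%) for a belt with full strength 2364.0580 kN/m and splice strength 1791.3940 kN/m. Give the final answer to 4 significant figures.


Eff = 1791.3940 / 2364.0580 * 100
Eff = 75.78 %


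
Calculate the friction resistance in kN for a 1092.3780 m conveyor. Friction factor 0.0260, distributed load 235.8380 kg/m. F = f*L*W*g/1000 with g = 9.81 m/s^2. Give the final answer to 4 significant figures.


F = 0.0260 * 1092.3780 * 235.8380 * 9.81 / 1000
F = 65.71 kN


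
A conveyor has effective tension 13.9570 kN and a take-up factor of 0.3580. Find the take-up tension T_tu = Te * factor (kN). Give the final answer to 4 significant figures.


T_tu = 13.9570 * 0.3580
T_tu = 4.997 kN


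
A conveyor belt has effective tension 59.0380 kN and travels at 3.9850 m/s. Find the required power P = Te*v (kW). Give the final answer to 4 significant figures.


P = Te * v = 59.0380 * 3.9850
P = 235.3 kW


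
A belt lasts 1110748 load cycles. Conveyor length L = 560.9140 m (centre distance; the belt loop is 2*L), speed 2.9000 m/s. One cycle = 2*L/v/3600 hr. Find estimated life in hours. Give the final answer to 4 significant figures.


cycle_time = 2 * 560.9140 / 2.9000 / 3600 = 0.107455 hr
life = 1110748 * 0.107455 = 119400 hours


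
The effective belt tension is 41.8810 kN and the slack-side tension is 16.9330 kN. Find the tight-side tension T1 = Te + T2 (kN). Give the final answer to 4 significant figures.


T1 = Te + T2 = 41.8810 + 16.9330
T1 = 58.81 kN


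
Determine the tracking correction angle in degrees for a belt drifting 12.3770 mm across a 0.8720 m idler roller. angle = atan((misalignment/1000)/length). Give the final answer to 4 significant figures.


misalign_m = 12.3770 / 1000 = 0.012377 m
angle = atan(0.012377 / 0.8720)
angle = 0.8132 deg


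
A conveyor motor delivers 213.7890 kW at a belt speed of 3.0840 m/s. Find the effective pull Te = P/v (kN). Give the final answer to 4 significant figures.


Te = P / v = 213.7890 / 3.0840
Te = 69.32 kN


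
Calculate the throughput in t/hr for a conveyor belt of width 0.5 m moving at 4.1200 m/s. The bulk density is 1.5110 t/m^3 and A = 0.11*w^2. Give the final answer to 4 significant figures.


A = 0.11 * 0.5^2 = 0.0275 m^2
C = 0.0275 * 4.1200 * 1.5110 * 3600
C = 616.3 t/hr


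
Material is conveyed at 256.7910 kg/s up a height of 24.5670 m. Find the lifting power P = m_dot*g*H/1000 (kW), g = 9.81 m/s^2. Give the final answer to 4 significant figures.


P = 256.7910 * 9.81 * 24.5670 / 1000
P = 61.89 kW


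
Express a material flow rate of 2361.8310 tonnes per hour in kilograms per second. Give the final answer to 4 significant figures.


m_dot = 2361.8310 * 1000 / 3600
m_dot = 656.1 kg/s


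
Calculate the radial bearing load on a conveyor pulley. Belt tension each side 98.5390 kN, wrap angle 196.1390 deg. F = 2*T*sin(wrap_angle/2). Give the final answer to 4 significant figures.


F = 2 * 98.5390 * sin(196.1390/2 deg)
F = 195.1 kN


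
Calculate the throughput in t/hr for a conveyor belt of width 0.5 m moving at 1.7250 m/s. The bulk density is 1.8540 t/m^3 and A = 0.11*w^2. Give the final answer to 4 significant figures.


A = 0.11 * 0.5^2 = 0.0275 m^2
C = 0.0275 * 1.7250 * 1.8540 * 3600
C = 316.6 t/hr


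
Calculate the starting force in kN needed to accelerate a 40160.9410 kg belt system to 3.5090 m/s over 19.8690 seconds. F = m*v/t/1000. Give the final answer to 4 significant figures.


F = 40160.9410 * 3.5090 / 19.8690 / 1000
F = 7.093 kN


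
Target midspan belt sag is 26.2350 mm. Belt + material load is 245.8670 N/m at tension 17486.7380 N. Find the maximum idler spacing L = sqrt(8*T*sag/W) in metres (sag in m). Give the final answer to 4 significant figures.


sag = 26.2350/1000 = 0.026235 m
L = sqrt(8 * 17486.7380 * 0.026235 / 245.8670)
L = 3.864 m


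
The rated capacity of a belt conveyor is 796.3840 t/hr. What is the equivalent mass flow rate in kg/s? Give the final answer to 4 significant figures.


m_dot = 796.3840 * 1000 / 3600
m_dot = 221.2 kg/s


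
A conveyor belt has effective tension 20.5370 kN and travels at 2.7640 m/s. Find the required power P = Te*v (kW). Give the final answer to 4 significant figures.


P = Te * v = 20.5370 * 2.7640
P = 56.76 kW


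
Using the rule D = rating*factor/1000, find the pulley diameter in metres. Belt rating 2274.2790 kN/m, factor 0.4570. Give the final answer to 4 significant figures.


D = 2274.2790 * 0.4570 / 1000
D = 1.039 m


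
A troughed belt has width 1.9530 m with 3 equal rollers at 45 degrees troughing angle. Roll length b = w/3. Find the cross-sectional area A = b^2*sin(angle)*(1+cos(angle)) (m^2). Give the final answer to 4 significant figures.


b = 1.9530/3 = 0.651 m
A = 0.651^2 * sin(45 deg) * (1 + cos(45 deg))
A = 0.5116 m^2


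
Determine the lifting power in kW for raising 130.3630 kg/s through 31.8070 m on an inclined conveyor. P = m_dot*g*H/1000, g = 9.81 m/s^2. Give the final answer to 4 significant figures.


P = 130.3630 * 9.81 * 31.8070 / 1000
P = 40.68 kW


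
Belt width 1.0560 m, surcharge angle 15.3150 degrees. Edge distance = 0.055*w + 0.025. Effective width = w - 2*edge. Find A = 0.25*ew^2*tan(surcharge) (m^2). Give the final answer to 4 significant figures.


edge = 0.055*1.0560 + 0.025 = 0.08308 m
ew = 1.0560 - 2*0.08308 = 0.88984 m
A = 0.25 * 0.88984^2 * tan(15.3150 deg)
A = 0.05421 m^2


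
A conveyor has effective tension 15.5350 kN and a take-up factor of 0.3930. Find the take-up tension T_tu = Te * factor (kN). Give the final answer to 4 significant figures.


T_tu = 15.5350 * 0.3930
T_tu = 6.105 kN


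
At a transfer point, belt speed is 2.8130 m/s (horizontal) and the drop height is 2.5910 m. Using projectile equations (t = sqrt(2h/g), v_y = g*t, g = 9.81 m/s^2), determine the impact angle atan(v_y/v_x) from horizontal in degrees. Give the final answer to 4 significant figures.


t = sqrt(2*2.5910/9.81) = 0.726799 s
v_y = 9.81 * 0.726799 = 7.1299 m/s
angle = atan(7.1299 / 2.8130) = 68.47 deg


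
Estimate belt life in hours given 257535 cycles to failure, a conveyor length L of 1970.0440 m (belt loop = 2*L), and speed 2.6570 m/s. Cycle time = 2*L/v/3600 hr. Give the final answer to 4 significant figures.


cycle_time = 2 * 1970.0440 / 2.6570 / 3600 = 0.411919 hr
life = 257535 * 0.411919 = 106100 hours


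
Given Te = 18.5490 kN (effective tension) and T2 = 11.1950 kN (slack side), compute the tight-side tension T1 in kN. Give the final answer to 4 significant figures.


T1 = Te + T2 = 18.5490 + 11.1950
T1 = 29.74 kN


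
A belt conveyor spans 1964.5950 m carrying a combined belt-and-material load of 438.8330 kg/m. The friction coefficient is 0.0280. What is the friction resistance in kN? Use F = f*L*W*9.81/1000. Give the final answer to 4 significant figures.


F = 0.0280 * 1964.5950 * 438.8330 * 9.81 / 1000
F = 236.8 kN


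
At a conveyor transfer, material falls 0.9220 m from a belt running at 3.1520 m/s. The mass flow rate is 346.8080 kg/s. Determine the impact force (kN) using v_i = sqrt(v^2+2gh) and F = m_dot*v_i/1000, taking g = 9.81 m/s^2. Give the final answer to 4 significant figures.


v_i = sqrt(3.1520^2 + 2*9.81*0.9220) = 5.29384 m/s
F = 346.8080 * 5.29384 / 1000
F = 1.836 kN


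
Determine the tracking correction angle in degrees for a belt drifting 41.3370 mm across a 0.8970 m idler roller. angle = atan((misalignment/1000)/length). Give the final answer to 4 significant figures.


misalign_m = 41.3370 / 1000 = 0.041337 m
angle = atan(0.041337 / 0.8970)
angle = 2.639 deg


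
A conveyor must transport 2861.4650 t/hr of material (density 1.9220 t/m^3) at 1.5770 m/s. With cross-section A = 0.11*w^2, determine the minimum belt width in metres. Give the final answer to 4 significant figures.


A_req = 2861.4650 / (1.5770 * 1.9220 * 3600) = 0.262241 m^2
w = sqrt(0.262241 / 0.11)
w = 1.544 m


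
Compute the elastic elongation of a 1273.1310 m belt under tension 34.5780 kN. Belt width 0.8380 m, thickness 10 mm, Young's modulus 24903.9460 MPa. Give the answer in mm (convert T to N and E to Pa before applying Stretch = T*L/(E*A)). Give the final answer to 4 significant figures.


A = 0.8380 * 0.01 = 0.00838 m^2
Stretch = 34.5780*1000 * 1273.1310 / (24903.9460e6 * 0.00838) * 1000
Stretch = 210.9 mm


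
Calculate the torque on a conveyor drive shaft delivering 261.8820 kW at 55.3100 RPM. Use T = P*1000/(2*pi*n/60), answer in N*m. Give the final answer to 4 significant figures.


omega = 2*pi*55.3100/60 = 5.79205 rad/s
T = 261.8820*1000 / 5.79205
T = 45210 N*m


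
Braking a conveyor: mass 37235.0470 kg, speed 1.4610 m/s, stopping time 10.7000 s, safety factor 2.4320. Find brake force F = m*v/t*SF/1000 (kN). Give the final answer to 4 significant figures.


F = 37235.0470 * 1.4610 / 10.7000 * 2.4320 / 1000
F = 12.36 kN


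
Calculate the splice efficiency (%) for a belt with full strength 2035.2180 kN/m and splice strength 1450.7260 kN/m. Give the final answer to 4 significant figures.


Eff = 1450.7260 / 2035.2180 * 100
Eff = 71.28 %


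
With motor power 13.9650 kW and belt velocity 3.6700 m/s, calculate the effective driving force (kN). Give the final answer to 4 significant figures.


Te = P / v = 13.9650 / 3.6700
Te = 3.805 kN


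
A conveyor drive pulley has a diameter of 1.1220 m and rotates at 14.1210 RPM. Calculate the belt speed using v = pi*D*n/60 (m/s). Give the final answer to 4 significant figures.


v = pi * 1.1220 * 14.1210 / 60
v = 0.8296 m/s


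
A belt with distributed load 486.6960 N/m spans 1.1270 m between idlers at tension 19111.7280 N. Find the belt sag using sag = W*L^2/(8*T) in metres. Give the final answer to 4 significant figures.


sag = 486.6960 * 1.1270^2 / (8 * 19111.7280)
sag = 0.004043 m


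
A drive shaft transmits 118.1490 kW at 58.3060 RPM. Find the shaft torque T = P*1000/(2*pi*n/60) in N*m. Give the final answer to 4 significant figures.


omega = 2*pi*58.3060/60 = 6.10579 rad/s
T = 118.1490*1000 / 6.10579
T = 19350 N*m


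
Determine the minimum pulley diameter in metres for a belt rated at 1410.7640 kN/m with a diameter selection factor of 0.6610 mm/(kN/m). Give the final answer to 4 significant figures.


D = 1410.7640 * 0.6610 / 1000
D = 0.9325 m


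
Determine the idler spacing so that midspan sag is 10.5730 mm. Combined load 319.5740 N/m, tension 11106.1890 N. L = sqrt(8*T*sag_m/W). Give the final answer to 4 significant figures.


sag = 10.5730/1000 = 0.010573 m
L = sqrt(8 * 11106.1890 * 0.010573 / 319.5740)
L = 1.715 m


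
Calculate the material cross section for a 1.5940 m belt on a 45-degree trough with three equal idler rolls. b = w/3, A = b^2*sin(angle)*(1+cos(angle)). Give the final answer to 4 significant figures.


b = 1.5940/3 = 0.531333 m
A = 0.531333^2 * sin(45 deg) * (1 + cos(45 deg))
A = 0.3408 m^2


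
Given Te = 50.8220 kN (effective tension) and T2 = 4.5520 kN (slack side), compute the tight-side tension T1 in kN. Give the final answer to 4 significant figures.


T1 = Te + T2 = 50.8220 + 4.5520
T1 = 55.37 kN


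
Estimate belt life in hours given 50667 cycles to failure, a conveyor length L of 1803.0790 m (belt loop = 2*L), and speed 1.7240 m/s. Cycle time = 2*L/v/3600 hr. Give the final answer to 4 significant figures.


cycle_time = 2 * 1803.0790 / 1.7240 / 3600 = 0.581039 hr
life = 50667 * 0.581039 = 29440 hours


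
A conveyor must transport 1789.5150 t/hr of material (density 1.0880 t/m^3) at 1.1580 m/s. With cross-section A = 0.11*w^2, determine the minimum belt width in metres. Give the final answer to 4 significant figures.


A_req = 1789.5150 / (1.1580 * 1.0880 * 3600) = 0.394544 m^2
w = sqrt(0.394544 / 0.11)
w = 1.894 m


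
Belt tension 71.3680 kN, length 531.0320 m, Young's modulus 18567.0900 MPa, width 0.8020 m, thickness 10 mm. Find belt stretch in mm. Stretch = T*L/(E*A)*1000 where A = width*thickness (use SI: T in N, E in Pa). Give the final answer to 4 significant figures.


A = 0.8020 * 0.01 = 0.00802 m^2
Stretch = 71.3680*1000 * 531.0320 / (18567.0900e6 * 0.00802) * 1000
Stretch = 254.5 mm


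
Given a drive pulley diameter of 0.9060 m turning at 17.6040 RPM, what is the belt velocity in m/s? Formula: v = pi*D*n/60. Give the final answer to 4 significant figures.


v = pi * 0.9060 * 17.6040 / 60
v = 0.8351 m/s


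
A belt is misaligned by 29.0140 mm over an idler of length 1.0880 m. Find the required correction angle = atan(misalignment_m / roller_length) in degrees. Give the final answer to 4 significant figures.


misalign_m = 29.0140 / 1000 = 0.029014 m
angle = atan(0.029014 / 1.0880)
angle = 1.528 deg


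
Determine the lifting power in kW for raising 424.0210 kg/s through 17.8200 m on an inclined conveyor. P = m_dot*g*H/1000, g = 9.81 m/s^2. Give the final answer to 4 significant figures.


P = 424.0210 * 9.81 * 17.8200 / 1000
P = 74.12 kW


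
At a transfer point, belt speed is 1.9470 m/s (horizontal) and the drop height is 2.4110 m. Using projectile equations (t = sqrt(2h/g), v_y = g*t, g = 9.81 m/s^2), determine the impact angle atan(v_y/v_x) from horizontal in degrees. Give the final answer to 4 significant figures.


t = sqrt(2*2.4110/9.81) = 0.701099 s
v_y = 9.81 * 0.701099 = 6.87778 m/s
angle = atan(6.87778 / 1.9470) = 74.19 deg


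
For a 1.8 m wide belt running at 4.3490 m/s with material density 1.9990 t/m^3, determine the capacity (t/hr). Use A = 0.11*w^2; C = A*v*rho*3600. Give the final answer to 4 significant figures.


A = 0.11 * 1.8^2 = 0.3564 m^2
C = 0.3564 * 4.3490 * 1.9990 * 3600
C = 11150 t/hr


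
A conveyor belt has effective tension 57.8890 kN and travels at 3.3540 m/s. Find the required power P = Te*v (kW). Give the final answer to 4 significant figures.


P = Te * v = 57.8890 * 3.3540
P = 194.2 kW


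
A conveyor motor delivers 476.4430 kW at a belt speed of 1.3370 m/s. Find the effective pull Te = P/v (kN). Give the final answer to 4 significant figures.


Te = P / v = 476.4430 / 1.3370
Te = 356.4 kN


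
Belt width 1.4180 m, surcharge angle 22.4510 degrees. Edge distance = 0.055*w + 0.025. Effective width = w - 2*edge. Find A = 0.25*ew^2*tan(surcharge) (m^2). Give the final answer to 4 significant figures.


edge = 0.055*1.4180 + 0.025 = 0.10299 m
ew = 1.4180 - 2*0.10299 = 1.21202 m
A = 0.25 * 1.21202^2 * tan(22.4510 deg)
A = 0.1518 m^2


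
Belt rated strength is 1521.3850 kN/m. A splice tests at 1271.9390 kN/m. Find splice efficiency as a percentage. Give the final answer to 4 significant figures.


Eff = 1271.9390 / 1521.3850 * 100
Eff = 83.60 %


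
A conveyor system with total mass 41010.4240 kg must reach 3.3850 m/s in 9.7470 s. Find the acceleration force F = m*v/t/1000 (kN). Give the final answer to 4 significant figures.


F = 41010.4240 * 3.3850 / 9.7470 / 1000
F = 14.24 kN


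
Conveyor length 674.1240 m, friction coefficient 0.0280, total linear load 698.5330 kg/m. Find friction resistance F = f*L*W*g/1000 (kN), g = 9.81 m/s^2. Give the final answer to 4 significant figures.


F = 0.0280 * 674.1240 * 698.5330 * 9.81 / 1000
F = 129.3 kN


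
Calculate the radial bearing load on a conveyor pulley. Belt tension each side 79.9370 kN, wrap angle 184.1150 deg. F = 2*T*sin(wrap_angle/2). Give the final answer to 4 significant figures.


F = 2 * 79.9370 * sin(184.1150/2 deg)
F = 159.8 kN


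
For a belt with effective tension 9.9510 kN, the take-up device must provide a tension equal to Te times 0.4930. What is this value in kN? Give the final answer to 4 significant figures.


T_tu = 9.9510 * 0.4930
T_tu = 4.906 kN


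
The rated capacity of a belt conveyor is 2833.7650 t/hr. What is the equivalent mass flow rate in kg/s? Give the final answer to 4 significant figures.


m_dot = 2833.7650 * 1000 / 3600
m_dot = 787.2 kg/s


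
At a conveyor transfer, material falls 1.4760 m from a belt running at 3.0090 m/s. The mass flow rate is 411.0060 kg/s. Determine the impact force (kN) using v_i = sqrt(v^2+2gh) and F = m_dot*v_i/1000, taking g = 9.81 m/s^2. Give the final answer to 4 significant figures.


v_i = sqrt(3.0090^2 + 2*9.81*1.4760) = 6.16548 m/s
F = 411.0060 * 6.16548 / 1000
F = 2.534 kN


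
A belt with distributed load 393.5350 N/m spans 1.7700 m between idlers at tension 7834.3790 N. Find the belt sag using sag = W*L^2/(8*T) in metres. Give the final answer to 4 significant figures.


sag = 393.5350 * 1.7700^2 / (8 * 7834.3790)
sag = 0.01967 m


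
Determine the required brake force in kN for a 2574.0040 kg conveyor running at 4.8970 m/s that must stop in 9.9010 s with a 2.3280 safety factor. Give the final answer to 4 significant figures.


F = 2574.0040 * 4.8970 / 9.9010 * 2.3280 / 1000
F = 2.964 kN


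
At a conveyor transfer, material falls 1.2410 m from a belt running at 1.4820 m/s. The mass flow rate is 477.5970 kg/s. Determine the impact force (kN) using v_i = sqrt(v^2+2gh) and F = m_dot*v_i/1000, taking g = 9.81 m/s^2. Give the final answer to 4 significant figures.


v_i = sqrt(1.4820^2 + 2*9.81*1.2410) = 5.15216 m/s
F = 477.5970 * 5.15216 / 1000
F = 2.461 kN


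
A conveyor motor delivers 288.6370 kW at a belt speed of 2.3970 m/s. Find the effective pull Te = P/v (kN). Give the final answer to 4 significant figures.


Te = P / v = 288.6370 / 2.3970
Te = 120.4 kN


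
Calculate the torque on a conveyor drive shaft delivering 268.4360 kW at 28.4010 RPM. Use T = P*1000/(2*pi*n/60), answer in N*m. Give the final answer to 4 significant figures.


omega = 2*pi*28.4010/60 = 2.97415 rad/s
T = 268.4360*1000 / 2.97415
T = 90260 N*m


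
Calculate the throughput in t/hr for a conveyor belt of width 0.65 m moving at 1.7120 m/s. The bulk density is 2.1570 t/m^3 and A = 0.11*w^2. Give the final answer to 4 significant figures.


A = 0.11 * 0.65^2 = 0.046475 m^2
C = 0.046475 * 1.7120 * 2.1570 * 3600
C = 617.8 t/hr


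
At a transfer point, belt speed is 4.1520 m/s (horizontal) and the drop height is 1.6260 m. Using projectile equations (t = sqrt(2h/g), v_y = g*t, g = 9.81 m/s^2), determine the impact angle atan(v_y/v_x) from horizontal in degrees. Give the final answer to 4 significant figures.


t = sqrt(2*1.6260/9.81) = 0.575759 s
v_y = 9.81 * 0.575759 = 5.6482 m/s
angle = atan(5.6482 / 4.1520) = 53.68 deg


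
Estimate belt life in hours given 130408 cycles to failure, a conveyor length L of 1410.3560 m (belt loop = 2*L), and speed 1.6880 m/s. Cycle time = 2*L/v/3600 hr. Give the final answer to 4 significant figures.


cycle_time = 2 * 1410.3560 / 1.6880 / 3600 = 0.464177 hr
life = 130408 * 0.464177 = 60530 hours


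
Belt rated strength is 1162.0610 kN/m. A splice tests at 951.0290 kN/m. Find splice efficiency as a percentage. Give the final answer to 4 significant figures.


Eff = 951.0290 / 1162.0610 * 100
Eff = 81.84 %


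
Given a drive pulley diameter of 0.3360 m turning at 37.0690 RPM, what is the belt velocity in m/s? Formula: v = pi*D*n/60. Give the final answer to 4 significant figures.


v = pi * 0.3360 * 37.0690 / 60
v = 0.6522 m/s


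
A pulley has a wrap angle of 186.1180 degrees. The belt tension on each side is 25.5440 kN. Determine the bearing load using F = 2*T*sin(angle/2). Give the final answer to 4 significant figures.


F = 2 * 25.5440 * sin(186.1180/2 deg)
F = 51.02 kN


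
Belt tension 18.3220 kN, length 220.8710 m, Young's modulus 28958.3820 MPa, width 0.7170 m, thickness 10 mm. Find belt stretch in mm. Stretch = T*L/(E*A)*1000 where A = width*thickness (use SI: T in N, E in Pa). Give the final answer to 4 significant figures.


A = 0.7170 * 0.01 = 0.00717 m^2
Stretch = 18.3220*1000 * 220.8710 / (28958.3820e6 * 0.00717) * 1000
Stretch = 19.49 mm


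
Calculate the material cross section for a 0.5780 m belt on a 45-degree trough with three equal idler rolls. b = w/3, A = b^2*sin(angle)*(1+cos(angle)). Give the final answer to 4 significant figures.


b = 0.5780/3 = 0.192667 m
A = 0.192667^2 * sin(45 deg) * (1 + cos(45 deg))
A = 0.04481 m^2


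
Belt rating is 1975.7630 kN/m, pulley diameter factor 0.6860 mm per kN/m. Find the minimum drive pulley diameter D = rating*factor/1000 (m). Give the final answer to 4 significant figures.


D = 1975.7630 * 0.6860 / 1000
D = 1.355 m


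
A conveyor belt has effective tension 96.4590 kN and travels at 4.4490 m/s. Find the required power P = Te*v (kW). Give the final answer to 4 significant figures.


P = Te * v = 96.4590 * 4.4490
P = 429.1 kW


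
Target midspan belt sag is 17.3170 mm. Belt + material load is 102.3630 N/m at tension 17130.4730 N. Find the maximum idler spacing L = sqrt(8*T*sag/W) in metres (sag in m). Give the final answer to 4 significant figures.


sag = 17.3170/1000 = 0.017317 m
L = sqrt(8 * 17130.4730 * 0.017317 / 102.3630)
L = 4.815 m


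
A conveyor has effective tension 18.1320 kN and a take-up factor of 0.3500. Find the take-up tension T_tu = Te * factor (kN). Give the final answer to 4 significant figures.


T_tu = 18.1320 * 0.3500
T_tu = 6.346 kN


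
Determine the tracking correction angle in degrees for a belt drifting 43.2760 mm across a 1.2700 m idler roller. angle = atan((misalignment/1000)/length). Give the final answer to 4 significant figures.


misalign_m = 43.2760 / 1000 = 0.043276 m
angle = atan(0.043276 / 1.2700)
angle = 1.952 deg


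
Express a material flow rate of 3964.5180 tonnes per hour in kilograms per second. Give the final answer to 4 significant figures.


m_dot = 3964.5180 * 1000 / 3600
m_dot = 1101 kg/s
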